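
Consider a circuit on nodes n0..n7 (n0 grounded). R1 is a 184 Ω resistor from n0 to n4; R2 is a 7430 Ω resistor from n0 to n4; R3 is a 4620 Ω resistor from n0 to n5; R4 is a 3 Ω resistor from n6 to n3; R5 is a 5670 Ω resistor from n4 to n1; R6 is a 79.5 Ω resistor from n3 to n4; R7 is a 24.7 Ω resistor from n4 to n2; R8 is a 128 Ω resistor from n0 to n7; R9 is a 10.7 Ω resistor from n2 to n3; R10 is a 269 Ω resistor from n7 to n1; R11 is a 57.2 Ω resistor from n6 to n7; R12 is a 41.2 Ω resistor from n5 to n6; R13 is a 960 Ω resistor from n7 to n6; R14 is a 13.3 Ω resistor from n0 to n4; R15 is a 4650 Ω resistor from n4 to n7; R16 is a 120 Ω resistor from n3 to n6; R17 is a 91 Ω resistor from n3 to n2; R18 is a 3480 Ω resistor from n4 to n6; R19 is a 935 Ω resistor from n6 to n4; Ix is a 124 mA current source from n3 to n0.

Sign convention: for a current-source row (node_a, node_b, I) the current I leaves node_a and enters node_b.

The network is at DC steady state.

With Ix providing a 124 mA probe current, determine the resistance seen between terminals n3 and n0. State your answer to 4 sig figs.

R_eq = 29.64 Ω

Element admittances at DC:
  Y(R1) = 0.005435 S between n0,n4
  Y(R2) = 0.0001346 S between n0,n4
  Y(R3) = 0.0002165 S between n0,n5
  Y(R4) = 0.3333 S between n6,n3
  Y(R5) = 0.0001764 S between n4,n1
  Y(R6) = 0.01258 S between n3,n4
  Y(R7) = 0.04049 S between n4,n2
  Y(R8) = 0.007812 S between n0,n7
  Y(R9) = 0.09346 S between n2,n3
  Y(R10) = 0.003717 S between n7,n1
  Y(R11) = 0.01748 S between n6,n7
  Y(R12) = 0.02427 S between n5,n6
  Y(R13) = 0.001042 S between n7,n6
  Y(R14) = 0.07519 S between n0,n4
  Y(R15) = 0.0002151 S between n4,n7
  Y(R16) = 0.008333 S between n3,n6
  Y(R17) = 0.01099 S between n3,n2
  Y(R18) = 0.0002874 S between n4,n6
  Y(R19) = 0.001070 S between n6,n4
  Ix: injects 0.124 A into n0 (from n3)
Assemble and solve the 7×7 MNA system:
  V(n1)=-2.462  V(n2)=-3.007  V(n3)=-3.676  V(n4)=-1.282  V(n5)=-3.573  V(n6)=-3.605  V(n7)=-2.518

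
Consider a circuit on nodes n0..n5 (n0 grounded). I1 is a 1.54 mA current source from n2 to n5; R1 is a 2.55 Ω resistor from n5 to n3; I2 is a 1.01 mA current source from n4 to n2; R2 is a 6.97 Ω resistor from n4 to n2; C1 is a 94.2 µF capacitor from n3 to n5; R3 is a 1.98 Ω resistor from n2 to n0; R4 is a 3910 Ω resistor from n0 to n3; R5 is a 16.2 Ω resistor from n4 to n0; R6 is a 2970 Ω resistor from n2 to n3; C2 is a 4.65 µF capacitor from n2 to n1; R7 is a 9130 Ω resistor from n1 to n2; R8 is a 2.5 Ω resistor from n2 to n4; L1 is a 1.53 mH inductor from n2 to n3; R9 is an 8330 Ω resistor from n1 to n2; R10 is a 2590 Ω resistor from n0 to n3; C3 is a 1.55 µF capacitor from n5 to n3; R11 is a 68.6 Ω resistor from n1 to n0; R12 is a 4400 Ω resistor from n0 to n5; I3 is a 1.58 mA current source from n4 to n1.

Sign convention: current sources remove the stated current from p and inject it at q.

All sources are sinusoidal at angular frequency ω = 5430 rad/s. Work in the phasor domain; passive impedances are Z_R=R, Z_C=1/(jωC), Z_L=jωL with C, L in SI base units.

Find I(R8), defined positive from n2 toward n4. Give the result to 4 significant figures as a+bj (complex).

0.001703+4.773e-05j A

Apply KCL at each of the 5 non-ground nodes and solve the resulting linear system.
Node n1: branches {C2, R7, R9, R11, I3} → V_1 = 0.02664-0.04578j
Node n2: branches {I1, I2, R2, R3, R6, C2, R7, R8, L1, R9} → V_2 = -0.0002219+0.001170j
Node n3: branches {R1, C1, R4, R6, L1, R10, C3} → V_3 = -8.887e-05+0.01396j
Node n4: branches {I2, R2, R5, R8, I3} → V_4 = -0.004479+0.001051j
Node n5: branches {I1, R1, C1, C3, R12} → V_5 = 0.001331+0.01207j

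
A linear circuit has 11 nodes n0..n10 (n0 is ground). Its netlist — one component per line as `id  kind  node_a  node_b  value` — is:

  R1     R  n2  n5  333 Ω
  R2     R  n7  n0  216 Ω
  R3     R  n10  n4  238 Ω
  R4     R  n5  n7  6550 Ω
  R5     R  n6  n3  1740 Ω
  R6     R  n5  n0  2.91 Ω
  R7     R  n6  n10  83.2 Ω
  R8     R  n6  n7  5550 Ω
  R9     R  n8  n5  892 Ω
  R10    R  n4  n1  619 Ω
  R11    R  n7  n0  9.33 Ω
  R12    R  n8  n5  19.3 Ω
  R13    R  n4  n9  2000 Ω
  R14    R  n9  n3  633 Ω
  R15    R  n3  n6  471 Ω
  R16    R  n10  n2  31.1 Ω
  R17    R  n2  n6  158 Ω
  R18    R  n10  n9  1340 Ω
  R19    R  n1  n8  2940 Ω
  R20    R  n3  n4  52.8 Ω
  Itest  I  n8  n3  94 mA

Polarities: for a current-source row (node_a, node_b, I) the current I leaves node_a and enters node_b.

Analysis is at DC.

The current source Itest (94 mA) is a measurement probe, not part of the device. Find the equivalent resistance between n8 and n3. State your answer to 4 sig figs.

R_eq = 451.6 Ω

Apply KCL at each of the 10 non-ground nodes and solve the resulting linear system.
Node n1: branches {R10, R19} → V_1 = 31.10
Node n2: branches {R1, R16, R17} → V_2 = 25.87
Node n3: branches {R5, R14, R15, R20, Itest} → V_3 = 40.87
Node n4: branches {R3, R10, R13, R20} → V_4 = 37.98
Node n5: branches {R1, R4, R6, R9, R12} → V_5 = -0.01496
Node n6: branches {R5, R7, R8, R15, R17} → V_6 = 28.62
Node n7: branches {R2, R4, R8, R11} → V_7 = 0.04596
Node n8: branches {R9, R12, R19, Itest} → V_8 = -1.581
Node n9: branches {R13, R14, R18} → V_9 = 36.89
Node n10: branches {R3, R7, R16, R18} → V_10 = 27.75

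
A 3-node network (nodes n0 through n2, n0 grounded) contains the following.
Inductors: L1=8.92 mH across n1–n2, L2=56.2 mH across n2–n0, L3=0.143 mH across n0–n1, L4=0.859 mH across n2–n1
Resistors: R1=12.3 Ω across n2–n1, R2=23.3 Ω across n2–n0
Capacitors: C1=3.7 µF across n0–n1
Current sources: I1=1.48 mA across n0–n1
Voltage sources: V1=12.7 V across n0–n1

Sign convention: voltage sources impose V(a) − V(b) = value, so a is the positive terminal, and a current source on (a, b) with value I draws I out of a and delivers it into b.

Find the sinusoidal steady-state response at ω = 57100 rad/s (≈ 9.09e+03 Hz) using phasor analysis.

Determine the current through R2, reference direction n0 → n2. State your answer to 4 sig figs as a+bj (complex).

0.3626-0.03193j A

MNA unknowns: 2 node voltages V₁..V_2 plus 1 source current (V1)
L1: Y=0.000-0.001963j on G[1,2]
R1: Y=0.08130+0.000j on G[2,1]
L2: Y=0.000-0.0003116j on G[2,0]
R2: Y=0.04292+0.000j on G[2,0]
L3: Y=0.000-0.1225j on G[0,1]
C1: Y=0.000+0.2113j on G[0,1]
L4: Y=0.000-0.02039j on G[2,1]
I1: z[0]−=0.00148, z[1]+=0.00148
V1: row V0−V1=12.7, i_V1 at 0,1
solve → V1=-12.70+0.000j, V2=-8.448+0.7439j
aux → i_V1=-0.3638-1.093j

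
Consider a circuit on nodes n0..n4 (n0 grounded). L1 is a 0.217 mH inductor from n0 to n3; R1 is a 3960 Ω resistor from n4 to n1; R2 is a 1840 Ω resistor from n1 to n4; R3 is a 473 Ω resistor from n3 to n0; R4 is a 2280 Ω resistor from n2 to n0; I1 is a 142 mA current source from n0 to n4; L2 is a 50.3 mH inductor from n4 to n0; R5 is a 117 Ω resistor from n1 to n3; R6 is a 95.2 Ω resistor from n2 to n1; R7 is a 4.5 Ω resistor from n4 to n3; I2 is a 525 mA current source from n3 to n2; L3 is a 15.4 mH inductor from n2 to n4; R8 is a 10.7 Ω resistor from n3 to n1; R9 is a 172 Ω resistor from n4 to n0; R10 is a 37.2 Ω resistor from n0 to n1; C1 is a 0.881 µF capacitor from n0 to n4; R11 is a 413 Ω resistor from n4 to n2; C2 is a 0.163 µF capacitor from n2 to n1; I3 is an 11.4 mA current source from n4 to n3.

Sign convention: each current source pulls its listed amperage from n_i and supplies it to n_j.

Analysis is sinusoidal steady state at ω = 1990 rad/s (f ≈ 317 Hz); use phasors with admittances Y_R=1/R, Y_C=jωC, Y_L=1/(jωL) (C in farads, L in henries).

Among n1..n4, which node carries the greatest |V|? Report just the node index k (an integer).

2

MNA unknowns: 4 node voltages V₁..V_4
L1: Y=0.000-2.316j on G[0,3]
R1: Y=0.0002525+0.000j on G[4,1]
R2: Y=0.0005435+0.000j on G[1,4]
R3: Y=0.002114+0.000j on G[3,0]
R4: Y=0.0004386+0.000j on G[2,0]
I1: z[0]−=0.142, z[4]+=0.142
L2: Y=0.000-0.009990j on G[4,0]
R5: Y=0.008547+0.000j on G[1,3]
R6: Y=0.01050+0.000j on G[2,1]
R7: Y=0.2222+0.000j on G[4,3]
I2: z[3]−=0.525, z[2]+=0.525
L3: Y=0.000-0.03263j on G[2,4]
R8: Y=0.09346+0.000j on G[3,1]
R9: Y=0.005814+0.000j on G[4,0]
R10: Y=0.02688+0.000j on G[0,1]
C1: Y=0.000+0.001753j on G[0,4]
R11: Y=0.002421+0.000j on G[4,2]
C2: Y=0.000+0.0003244j on G[2,1]
I3: z[4]−=0.0114, z[3]+=0.0114
solve → V1=0.5640+1.023j, V2=7.662+13.00j, V3=0.004158+0.04845j, V4=2.563-0.4419j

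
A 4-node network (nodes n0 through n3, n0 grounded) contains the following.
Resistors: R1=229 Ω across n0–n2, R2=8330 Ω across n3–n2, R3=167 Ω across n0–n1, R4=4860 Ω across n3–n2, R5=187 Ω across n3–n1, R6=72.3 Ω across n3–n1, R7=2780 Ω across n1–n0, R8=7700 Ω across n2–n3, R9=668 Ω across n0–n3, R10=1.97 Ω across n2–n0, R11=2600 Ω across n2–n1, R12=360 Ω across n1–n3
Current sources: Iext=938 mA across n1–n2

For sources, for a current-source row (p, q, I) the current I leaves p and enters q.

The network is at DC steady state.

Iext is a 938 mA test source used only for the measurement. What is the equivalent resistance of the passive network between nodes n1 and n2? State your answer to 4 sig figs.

Apply KCL at each of the 3 non-ground nodes and solve the resulting linear system.
Node n1: branches {R3, R5, R6, R7, R11, R12, Iext} → V_1 = -109.9
Node n2: branches {R1, R2, R4, R8, R10, R11, Iext} → V_2 = 1.657
Node n3: branches {R2, R4, R5, R6, R8, R9, R12} → V_3 = -100.9

R_eq = 118.9 Ω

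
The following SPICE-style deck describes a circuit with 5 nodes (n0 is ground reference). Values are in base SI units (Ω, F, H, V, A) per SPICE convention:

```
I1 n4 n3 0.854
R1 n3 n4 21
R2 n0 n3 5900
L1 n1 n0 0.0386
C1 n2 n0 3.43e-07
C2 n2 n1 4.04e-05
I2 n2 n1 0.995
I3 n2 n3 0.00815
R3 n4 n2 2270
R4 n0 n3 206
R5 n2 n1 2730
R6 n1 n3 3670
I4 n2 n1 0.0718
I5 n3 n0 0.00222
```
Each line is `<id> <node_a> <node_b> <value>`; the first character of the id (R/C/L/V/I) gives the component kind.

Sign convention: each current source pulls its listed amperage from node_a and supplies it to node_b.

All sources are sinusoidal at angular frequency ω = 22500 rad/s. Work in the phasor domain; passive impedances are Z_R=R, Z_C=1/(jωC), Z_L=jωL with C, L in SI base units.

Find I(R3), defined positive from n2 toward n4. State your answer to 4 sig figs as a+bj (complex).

0.006726+0.0007722j A

Apply KCL at each of the 4 non-ground nodes and solve the resulting linear system.
Node n1: branches {L1, C2, I2, R5, R6, I4} → V_1 = -0.1422+0.7817j
Node n2: branches {C1, C2, I2, I3, R3, R5, I4} → V_2 = -0.1423+1.955j
Node n3: branches {I1, R1, R2, I3, R4, R6, I5} → V_3 = 2.382+0.1860j
Node n4: branches {I1, R1, R3} → V_4 = -15.41+0.2022j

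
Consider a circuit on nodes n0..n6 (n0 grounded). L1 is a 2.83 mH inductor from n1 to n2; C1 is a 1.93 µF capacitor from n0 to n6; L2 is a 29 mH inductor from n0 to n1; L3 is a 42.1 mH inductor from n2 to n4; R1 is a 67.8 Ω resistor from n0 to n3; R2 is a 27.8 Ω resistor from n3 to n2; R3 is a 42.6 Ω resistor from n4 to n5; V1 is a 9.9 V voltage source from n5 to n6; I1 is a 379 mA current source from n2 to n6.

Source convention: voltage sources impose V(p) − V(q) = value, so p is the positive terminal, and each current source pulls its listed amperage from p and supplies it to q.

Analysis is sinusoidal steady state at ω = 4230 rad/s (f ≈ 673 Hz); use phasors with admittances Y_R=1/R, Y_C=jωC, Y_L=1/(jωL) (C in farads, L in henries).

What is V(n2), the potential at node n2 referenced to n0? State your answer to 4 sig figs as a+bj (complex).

-8.371-35.12j V

Element admittances at ω=4230 rad/s:
  Y(L1) = 0.000-0.08354j S between n1,n2
  Y(C1) = 0.000+0.008164j S between n0,n6
  Y(L2) = 0.000-0.008152j S between n0,n1
  Y(L3) = 0.000-0.005615j S between n2,n4
  Y(R1) = 0.01475+0.000j S between n0,n3
  Y(R2) = 0.03597+0.000j S between n3,n2
  Y(R3) = 0.02347+0.000j S between n4,n5
  V1: constraint V(n5)−V(n6) = 9.9
  I1: injects 0.379 A into n6 (from n2)
Assemble and solve the 7×7 MNA system:
  V(n1)=-7.626-32.00j  V(n2)=-8.371-35.12j  V(n3)=-5.936-24.91j  V(n4)=45.98-29.68j  V(n5)=47.29-42.68j  V(n6)=37.39-42.68j
  i(V1)=-0.03058+0.3052j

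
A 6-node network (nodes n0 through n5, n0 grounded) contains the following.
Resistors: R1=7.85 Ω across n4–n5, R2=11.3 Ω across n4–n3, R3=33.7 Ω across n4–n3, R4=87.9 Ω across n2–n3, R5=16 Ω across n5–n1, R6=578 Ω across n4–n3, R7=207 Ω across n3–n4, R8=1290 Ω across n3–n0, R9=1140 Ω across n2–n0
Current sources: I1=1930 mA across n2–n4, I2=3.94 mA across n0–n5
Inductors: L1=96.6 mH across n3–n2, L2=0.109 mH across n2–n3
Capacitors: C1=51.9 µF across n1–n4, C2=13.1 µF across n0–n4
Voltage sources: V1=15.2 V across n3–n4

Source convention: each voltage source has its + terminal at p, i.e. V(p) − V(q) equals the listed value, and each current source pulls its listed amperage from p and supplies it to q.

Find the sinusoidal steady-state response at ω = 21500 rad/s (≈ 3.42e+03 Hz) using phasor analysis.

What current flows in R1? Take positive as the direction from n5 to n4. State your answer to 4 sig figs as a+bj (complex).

0.002645-4.866e-05j A

Apply KCL at each of the 5 non-ground nodes and solve the resulting linear system.
Node n1: branches {R5, C1} → V_1 = 0.01376+0.07370j
Node n2: branches {R4, I1, L1, R9, L2} → V_2 = 15.08-4.470j
Node n3: branches {R2, R3, R4, L1, R6, R7, R8, L2, V1} → V_3 = 15.21+0.07486j
Node n4: branches {R1, R2, R3, I1, C1, C2, R6, R7, V1} → V_4 = 0.01372+0.07486j
Node n5: branches {R1, R5, I2} → V_5 = 0.03448+0.07448j
Source currents: i(V1)=-3.851+0.003863j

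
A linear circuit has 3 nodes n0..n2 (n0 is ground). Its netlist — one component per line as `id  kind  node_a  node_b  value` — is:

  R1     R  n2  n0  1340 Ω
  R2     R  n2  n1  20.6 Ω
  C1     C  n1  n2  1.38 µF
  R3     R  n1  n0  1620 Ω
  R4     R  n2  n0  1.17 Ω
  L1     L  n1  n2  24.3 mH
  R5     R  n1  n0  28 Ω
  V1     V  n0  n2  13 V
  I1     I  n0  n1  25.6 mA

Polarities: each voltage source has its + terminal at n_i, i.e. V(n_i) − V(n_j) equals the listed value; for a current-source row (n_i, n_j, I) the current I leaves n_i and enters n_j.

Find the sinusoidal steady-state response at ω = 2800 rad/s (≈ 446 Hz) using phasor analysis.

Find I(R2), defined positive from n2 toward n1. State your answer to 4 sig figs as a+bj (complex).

-0.2802-0.03577j A

Apply KCL at each of the 2 non-ground nodes and solve the resulting linear system.
Node n1: branches {R2, C1, R3, L1, R5, I1} → V_1 = -7.228+0.7368j
Node n2: branches {R1, R2, C1, R4, L1, V1} → V_2 = -13.00+0.000j
Source currents: i(V1)=-11.41+0.02677j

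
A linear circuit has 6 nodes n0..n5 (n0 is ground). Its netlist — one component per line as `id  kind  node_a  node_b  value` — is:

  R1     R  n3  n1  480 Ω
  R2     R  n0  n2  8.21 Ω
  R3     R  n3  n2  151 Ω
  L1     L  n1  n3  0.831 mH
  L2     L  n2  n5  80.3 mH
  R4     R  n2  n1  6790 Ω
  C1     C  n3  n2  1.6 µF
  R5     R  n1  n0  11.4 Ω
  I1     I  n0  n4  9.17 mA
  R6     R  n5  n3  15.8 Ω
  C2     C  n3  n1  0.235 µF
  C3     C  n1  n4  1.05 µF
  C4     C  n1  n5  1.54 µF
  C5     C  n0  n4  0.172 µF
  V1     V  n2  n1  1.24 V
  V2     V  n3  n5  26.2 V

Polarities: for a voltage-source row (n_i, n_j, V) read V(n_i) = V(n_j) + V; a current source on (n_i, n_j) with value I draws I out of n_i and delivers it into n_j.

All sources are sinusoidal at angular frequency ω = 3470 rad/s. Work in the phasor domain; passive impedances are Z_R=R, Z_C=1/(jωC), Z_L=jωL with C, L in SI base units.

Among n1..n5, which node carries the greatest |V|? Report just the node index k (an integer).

5

Apply KCL at each of the 5 non-ground nodes and solve the resulting linear system.
Node n1: branches {R1, L1, R4, R5, C2, C3, C4, V1} → V_1 = -0.6832+0.001672j
Node n2: branches {R2, R3, L2, R4, C1, V1} → V_2 = 0.5568+0.001672j
Node n3: branches {R1, R3, L1, C1, R6, C2, V2} → V_3 = -0.8255+0.02958j
Node n4: branches {I1, C3, C5} → V_4 = -0.5871-2.161j
Node n5: branches {L2, R6, C4, V2} → V_5 = -27.03+0.02958j
Source currents: i(V1)=-0.07721+0.09130j, i(V2)=-1.658-0.04178j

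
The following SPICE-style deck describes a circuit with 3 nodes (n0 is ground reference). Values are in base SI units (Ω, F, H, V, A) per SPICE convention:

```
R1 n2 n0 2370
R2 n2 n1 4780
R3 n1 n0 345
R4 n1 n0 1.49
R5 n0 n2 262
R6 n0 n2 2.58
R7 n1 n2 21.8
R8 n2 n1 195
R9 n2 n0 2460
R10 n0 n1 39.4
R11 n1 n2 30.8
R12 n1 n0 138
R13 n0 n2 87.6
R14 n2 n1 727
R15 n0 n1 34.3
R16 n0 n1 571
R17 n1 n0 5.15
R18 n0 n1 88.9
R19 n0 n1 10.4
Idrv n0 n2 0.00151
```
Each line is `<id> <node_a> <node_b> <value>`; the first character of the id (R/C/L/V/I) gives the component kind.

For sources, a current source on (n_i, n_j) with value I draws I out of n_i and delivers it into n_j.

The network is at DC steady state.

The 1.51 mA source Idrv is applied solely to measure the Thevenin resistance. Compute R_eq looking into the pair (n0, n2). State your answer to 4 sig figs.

R_eq = 2.074 Ω

Apply KCL at each of the 2 non-ground nodes and solve the resulting linear system.
Node n1: branches {R2, R3, R4, R7, R8, R10, R11, R12, R14, R15, R16, R17, R18, R19} → V_1 = 0.0002369
Node n2: branches {R1, R2, R5, R6, R7, R8, R9, R11, R13, R14, Idrv} → V_2 = 0.003131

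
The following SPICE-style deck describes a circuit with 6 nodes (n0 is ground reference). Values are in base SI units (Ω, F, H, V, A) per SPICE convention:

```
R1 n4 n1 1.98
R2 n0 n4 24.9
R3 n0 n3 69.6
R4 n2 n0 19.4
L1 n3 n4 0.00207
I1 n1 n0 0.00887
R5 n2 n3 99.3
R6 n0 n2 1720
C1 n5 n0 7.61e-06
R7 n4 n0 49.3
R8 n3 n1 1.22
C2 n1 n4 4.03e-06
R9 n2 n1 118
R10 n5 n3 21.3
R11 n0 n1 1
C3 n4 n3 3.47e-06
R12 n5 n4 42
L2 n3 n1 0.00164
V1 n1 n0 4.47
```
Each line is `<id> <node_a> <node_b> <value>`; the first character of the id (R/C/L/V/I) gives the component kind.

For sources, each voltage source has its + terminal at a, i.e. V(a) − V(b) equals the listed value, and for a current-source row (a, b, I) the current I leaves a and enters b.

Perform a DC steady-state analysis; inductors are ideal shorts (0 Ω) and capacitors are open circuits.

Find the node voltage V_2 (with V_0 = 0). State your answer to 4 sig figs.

MNA unknowns: 5 node voltages V₁..V_5 plus 3 source currents (L1, L2, V1)
R1: Y=0.5051 on G[4,1]
R2: Y=0.04016 on G[0,4]
R3: Y=0.01437 on G[0,3]
R4: Y=0.05155 on G[2,0]
L1: row V3−V4=0, i_L1 at 3,4
I1: z[1]−=0.00887, z[0]+=0.00887
R5: Y=0.01007 on G[2,3]
R6: Y=0.0005814 on G[0,2]
C1: Y=0.000 on G[5,0]
R7: Y=0.02028 on G[4,0]
R8: Y=0.8197 on G[3,1]
C2: Y=0.000 on G[1,4]
R9: Y=0.008475 on G[2,1]
R10: Y=0.04695 on G[5,3]
R11: Y=1.000 on G[0,1]
C3: Y=0.000 on G[4,3]
R12: Y=0.02381 on G[5,4]
L2: row V3−V1=0, i_L2 at 3,1
V1: row V1−V0=4.47, i_V1 at 1,0
solve → V1=4.470, V2=1.173, V3=4.470, V4=4.470, V5=4.470
aux → i_L1=0.2702, i_L2=-0.3676, i_V1=-4.874

1.173 V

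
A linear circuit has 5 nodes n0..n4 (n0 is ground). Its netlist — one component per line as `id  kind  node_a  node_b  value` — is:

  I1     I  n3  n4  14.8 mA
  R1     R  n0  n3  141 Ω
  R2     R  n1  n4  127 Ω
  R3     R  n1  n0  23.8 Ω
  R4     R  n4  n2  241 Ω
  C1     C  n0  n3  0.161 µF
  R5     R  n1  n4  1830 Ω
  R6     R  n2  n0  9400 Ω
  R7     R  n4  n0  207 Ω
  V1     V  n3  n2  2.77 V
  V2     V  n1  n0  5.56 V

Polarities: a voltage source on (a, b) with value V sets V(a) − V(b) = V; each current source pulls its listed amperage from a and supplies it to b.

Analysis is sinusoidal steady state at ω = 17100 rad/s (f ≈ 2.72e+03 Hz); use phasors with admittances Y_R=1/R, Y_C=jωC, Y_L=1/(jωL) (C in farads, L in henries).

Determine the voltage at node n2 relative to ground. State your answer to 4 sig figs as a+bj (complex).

-1.964-0.2143j V

MNA unknowns: 4 node voltages V₁..V_4 plus 2 source currents (V1, V2)
I1: z[3]−=0.0148, z[4]+=0.0148
R1: Y=0.007092+0.000j on G[0,3]
R2: Y=0.007874+0.000j on G[1,4]
R3: Y=0.04202+0.000j on G[1,0]
R4: Y=0.004149+0.000j on G[4,2]
C1: Y=0.000+0.002753j on G[0,3]
R5: Y=0.0005464+0.000j on G[1,4]
R6: Y=0.0001064+0.000j on G[2,0]
R7: Y=0.004831+0.000j on G[4,0]
V1: row V3−V2=2.77, i_V1 at 3,2
V2: row V1−V0=5.56, i_V2 at 1,0
solve → V1=5.560+0.000j, V2=-1.964-0.2143j, V3=0.8062-0.2143j, V4=3.073-0.05110j
aux → i_V1=-0.02111-0.0006999j, i_V2=-0.2546-0.0004303j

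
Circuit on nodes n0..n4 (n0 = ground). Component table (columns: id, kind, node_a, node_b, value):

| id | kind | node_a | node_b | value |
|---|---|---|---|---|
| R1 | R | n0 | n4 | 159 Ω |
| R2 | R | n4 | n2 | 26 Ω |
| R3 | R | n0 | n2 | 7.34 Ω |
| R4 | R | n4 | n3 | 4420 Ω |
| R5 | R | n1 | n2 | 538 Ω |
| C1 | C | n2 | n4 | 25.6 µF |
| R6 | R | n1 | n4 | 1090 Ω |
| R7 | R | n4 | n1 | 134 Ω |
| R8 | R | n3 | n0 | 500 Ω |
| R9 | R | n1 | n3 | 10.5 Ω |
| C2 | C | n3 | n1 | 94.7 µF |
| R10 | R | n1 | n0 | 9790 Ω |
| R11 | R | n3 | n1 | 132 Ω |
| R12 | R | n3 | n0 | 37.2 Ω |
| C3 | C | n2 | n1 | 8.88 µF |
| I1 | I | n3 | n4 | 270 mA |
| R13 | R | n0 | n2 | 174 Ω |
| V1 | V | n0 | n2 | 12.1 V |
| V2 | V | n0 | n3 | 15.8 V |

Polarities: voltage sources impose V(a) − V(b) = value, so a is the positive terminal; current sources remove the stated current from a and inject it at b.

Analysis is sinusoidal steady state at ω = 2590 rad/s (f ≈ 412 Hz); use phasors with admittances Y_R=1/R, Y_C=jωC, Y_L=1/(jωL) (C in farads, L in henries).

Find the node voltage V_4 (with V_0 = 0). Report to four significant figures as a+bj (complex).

Apply KCL at each of the 4 non-ground nodes and solve the resulting linear system.
Node n1: branches {R5, R6, R7, R9, C2, R10, R11, C3} → V_1 = -15.53-0.1055j
Node n2: branches {R2, R3, R5, C1, C3, R13, V1} → V_2 = -12.10+0.000j
Node n3: branches {R4, R8, R9, C2, R11, R12, I1, V2} → V_3 = -15.80+0.000j
Node n4: branches {R1, R2, R4, C1, R6, R7, I1} → V_4 = -9.776-2.904j
Source currents: i(V1)=-1.996+0.03669j, i(V2)=-0.2414-0.05496j

-9.776-2.904j V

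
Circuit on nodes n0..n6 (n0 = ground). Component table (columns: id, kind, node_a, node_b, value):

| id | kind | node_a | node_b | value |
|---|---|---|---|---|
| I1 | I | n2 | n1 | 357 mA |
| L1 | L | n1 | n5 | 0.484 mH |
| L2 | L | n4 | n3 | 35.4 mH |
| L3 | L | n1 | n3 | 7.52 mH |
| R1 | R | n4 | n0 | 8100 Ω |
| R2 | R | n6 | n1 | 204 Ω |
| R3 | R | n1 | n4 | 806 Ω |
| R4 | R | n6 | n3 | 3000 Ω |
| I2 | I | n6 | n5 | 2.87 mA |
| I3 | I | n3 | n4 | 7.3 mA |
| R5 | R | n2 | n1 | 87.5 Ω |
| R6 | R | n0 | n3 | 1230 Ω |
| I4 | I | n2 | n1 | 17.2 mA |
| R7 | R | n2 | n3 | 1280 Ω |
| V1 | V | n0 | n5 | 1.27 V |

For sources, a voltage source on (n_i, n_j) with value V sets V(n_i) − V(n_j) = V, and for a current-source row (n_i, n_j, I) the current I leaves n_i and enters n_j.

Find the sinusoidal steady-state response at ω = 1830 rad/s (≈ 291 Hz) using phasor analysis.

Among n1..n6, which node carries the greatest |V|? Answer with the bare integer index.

Element admittances at ω=1830 rad/s:
  I1: injects 0.357 A into n1 (from n2)
  Y(L1) = 0.000-1.129j S between n1,n5
  Y(L2) = 0.000-0.01544j S between n4,n3
  Y(L3) = 0.000-0.07267j S between n1,n3
  Y(R1) = 0.0001235+0.000j S between n4,n0
  Y(R2) = 0.004902+0.000j S between n6,n1
  Y(R3) = 0.001241+0.000j S between n1,n4
  Y(R4) = 0.0003333+0.000j S between n6,n3
  I2: injects 0.00287 A into n5 (from n6)
  I3: injects 0.0073 A into n4 (from n3)
  Y(R5) = 0.01143+0.000j S between n2,n1
  Y(R6) = 0.0008130+0.000j S between n0,n3
  I4: injects 0.0172 A into n1 (from n2)
  Y(R7) = 0.0007813+0.000j S between n2,n3
  V1: constraint V(n0)−V(n5) = 1.27
Assemble and solve the 7×7 MNA system:
  V(n1)=-1.270-0.001486j  V(n2)=-31.92-0.02169j  V(n3)=-1.275-0.3172j  V(n4)=-1.260+0.1650j  V(n5)=-1.270+0.000j  V(n6)=-1.819-0.02159j
  i(V1)=-0.001192-0.0002375j

2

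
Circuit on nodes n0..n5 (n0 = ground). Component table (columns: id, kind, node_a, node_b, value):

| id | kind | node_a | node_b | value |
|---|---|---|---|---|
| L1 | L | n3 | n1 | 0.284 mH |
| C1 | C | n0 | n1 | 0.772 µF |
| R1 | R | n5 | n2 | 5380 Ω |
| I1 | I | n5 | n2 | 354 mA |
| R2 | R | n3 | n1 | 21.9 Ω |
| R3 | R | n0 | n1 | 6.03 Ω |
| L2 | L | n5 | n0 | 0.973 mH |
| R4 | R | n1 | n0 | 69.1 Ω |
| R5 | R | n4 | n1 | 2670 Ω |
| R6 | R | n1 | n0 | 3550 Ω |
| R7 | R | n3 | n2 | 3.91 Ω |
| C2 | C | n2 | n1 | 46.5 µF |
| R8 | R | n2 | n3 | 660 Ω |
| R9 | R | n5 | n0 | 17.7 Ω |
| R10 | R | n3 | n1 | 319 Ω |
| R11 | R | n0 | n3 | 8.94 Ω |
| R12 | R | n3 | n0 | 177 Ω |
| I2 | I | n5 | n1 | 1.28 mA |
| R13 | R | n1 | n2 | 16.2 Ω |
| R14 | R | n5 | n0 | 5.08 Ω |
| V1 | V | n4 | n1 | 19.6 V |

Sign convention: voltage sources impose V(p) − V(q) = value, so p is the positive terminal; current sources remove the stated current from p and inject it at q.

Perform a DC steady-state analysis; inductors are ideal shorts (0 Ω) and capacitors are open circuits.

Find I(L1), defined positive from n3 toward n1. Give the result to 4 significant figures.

0.1453 A

Element admittances at DC:
  L1: short n3↔n1 (DC inductor)
  Y(C1) = 0.000 S between n0,n1
  Y(R1) = 0.0001859 S between n5,n2
  I1: injects 0.354 A into n2 (from n5)
  Y(R2) = 0.04566 S between n3,n1
  Y(R3) = 0.1658 S between n0,n1
  L2: short n5↔n0 (DC inductor)
  Y(R4) = 0.01447 S between n1,n0
  Y(R5) = 0.0003745 S between n4,n1
  Y(R6) = 0.0002817 S between n1,n0
  Y(R7) = 0.2558 S between n3,n2
  Y(C2) = 0.000 S between n2,n1
  Y(R8) = 0.001515 S between n2,n3
  Y(R9) = 0.05650 S between n5,n0
  Y(R10) = 0.003135 S between n3,n1
  Y(R11) = 0.1119 S between n0,n3
  Y(R12) = 0.005650 S between n3,n0
  I2: injects 0.00128 A into n1 (from n5)
  Y(R13) = 0.06173 S between n1,n2
  Y(R14) = 0.1969 S between n5,n0
  V1: constraint V(n4)−V(n1) = 19.6
Assemble and solve the 8×8 MNA system:
  V(n1)=1.190  V(n2)=2.299  V(n3)=1.190  V(n4)=20.79  V(n5)=0.000
  i(L1)=0.1453  i(L2)=-0.3549  i(V1)=-0.007341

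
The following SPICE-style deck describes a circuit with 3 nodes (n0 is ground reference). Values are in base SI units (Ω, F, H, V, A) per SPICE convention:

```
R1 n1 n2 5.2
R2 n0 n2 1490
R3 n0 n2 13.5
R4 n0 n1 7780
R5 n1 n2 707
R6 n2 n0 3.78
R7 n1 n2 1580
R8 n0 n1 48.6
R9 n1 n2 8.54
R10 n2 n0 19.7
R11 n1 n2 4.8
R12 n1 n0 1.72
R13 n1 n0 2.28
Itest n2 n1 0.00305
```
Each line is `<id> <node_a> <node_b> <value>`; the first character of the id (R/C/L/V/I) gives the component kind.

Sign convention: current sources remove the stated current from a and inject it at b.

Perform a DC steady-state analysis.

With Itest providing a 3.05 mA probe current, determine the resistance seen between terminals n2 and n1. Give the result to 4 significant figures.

Element admittances at DC:
  Y(R1) = 0.1923 S between n1,n2
  Y(R2) = 0.0006711 S between n0,n2
  Y(R3) = 0.07407 S between n0,n2
  Y(R4) = 0.0001285 S between n0,n1
  Y(R5) = 0.001414 S between n1,n2
  Y(R6) = 0.2646 S between n2,n0
  Y(R7) = 0.0006329 S between n1,n2
  Y(R8) = 0.02058 S between n0,n1
  Y(R9) = 0.1171 S between n1,n2
  Y(R10) = 0.05076 S between n2,n0
  Y(R11) = 0.2083 S between n1,n2
  Y(R12) = 0.5814 S between n1,n0
  Y(R13) = 0.4386 S between n1,n0
  Itest: injects 0.00305 A into n1 (from n2)
Assemble and solve the 2×2 MNA system:
  V(n1)=0.001035  V(n2)=-0.002761

R_eq = 1.245 Ω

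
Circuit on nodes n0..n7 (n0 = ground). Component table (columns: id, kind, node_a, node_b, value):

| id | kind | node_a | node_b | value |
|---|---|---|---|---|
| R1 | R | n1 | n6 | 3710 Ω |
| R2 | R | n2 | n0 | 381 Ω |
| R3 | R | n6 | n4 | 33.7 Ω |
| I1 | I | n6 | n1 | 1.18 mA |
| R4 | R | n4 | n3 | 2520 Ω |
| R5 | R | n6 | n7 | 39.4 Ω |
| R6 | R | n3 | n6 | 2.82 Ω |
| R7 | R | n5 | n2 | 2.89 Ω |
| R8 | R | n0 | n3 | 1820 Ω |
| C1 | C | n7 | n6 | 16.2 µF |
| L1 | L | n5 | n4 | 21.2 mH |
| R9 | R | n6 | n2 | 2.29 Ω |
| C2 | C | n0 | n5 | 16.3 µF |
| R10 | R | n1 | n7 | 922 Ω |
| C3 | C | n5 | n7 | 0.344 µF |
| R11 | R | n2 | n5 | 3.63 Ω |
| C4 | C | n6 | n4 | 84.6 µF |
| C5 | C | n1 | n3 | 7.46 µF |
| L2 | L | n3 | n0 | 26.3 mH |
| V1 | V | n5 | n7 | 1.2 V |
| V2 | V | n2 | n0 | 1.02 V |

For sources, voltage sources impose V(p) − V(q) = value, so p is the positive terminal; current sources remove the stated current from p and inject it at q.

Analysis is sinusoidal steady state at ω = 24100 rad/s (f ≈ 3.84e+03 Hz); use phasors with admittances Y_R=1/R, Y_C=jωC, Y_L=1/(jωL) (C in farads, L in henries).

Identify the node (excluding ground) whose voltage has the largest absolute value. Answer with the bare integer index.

5

Apply KCL at each of the 7 non-ground nodes and solve the resulting linear system.
Node n1: branches {R1, I1, R10, C5} → V_1 = 0.6535-0.6275j
Node n2: branches {R2, R7, R9, R11, V2} → V_2 = 1.020+0.000j
Node n3: branches {R4, R6, R8, C5, L2} → V_3 = 0.6513-0.6254j
Node n4: branches {R3, R4, L1, C4} → V_4 = 0.6480-0.6308j
Node n5: branches {R7, L1, C2, C3, R11, V1} → V_5 = 1.117-0.2610j
Node n6: branches {R1, R3, I1, R5, R6, C1, R9, C4} → V_6 = 0.6484-0.6304j
Node n7: branches {R5, C1, R10, C3, V1} → V_7 = -0.08286-0.2610j
Source currents: i(V1)=-0.1636-0.2857j, i(V2)=-0.1046-0.4375j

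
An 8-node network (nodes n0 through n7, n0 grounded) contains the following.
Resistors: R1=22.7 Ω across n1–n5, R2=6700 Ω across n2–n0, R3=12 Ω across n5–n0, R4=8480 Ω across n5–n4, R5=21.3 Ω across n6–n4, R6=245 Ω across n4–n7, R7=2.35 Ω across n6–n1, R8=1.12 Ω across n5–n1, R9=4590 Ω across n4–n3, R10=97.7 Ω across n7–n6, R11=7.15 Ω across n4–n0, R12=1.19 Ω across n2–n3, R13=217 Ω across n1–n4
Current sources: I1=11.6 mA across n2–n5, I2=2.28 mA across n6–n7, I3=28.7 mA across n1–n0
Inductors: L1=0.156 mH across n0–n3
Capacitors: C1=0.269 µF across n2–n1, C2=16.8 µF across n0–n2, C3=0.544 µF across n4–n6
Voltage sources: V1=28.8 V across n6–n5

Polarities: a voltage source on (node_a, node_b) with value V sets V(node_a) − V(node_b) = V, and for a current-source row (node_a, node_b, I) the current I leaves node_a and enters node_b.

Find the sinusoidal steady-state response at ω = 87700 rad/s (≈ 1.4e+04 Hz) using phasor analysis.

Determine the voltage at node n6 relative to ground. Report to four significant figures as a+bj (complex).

17.97-3.047j V

MNA unknowns: 7 node voltages V₁..V_7 plus 1 source current (V1)
R1: Y=0.04405+0.000j on G[1,5]
I1: z[2]−=0.0116, z[5]+=0.0116
R2: Y=0.0001493+0.000j on G[2,0]
R3: Y=0.08333+0.000j on G[5,0]
I2: z[6]−=0.00228, z[7]+=0.00228
R4: Y=0.0001179+0.000j on G[5,4]
L1: Y=0.000-0.07309j on G[0,3]
R5: Y=0.04695+0.000j on G[6,4]
R6: Y=0.004082+0.000j on G[4,7]
R7: Y=0.4255+0.000j on G[6,1]
I3: z[1]−=0.0287, z[0]+=0.0287
R8: Y=0.8929+0.000j on G[5,1]
C1: Y=0.000+0.02359j on G[2,1]
R9: Y=0.0002179+0.000j on G[4,3]
R10: Y=0.01024+0.000j on G[7,6]
C2: Y=0.000+1.473j on G[0,2]
C3: Y=0.000+0.04771j on G[4,6]
R11: Y=0.1399+0.000j on G[4,0]
R12: Y=0.8403+0.000j on G[2,3]
R13: Y=0.004608+0.000j on G[1,4]
V1: row V6−V5=28.8, i_V1 at 6,5
solve → V1=-1.880-2.997j, V2=-0.03054-0.04249j, V3=-0.02519-0.04412j, V4=5.823+2.124j, V5=-10.83-3.047j, V6=17.97-3.047j, V7=14.67-1.573j
aux → i_V1=-9.300-0.3007j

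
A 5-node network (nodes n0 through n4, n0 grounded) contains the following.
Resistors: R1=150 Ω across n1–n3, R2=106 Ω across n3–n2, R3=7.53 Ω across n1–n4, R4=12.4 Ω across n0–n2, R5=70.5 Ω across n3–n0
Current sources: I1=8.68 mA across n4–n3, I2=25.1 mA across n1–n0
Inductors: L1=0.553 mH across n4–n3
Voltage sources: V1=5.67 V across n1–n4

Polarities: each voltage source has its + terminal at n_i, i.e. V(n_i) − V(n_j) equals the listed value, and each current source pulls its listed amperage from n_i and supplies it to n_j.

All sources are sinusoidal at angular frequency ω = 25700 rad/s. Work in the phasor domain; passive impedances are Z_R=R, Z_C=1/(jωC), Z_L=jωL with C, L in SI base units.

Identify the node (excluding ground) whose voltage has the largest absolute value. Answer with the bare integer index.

1

Element admittances at ω=25700 rad/s:
  Y(R1) = 0.006667+0.000j S between n1,n3
  Y(R2) = 0.009434+0.000j S between n3,n2
  Y(R3) = 0.1328+0.000j S between n1,n4
  Y(R4) = 0.08065+0.000j S between n0,n2
  Y(R5) = 0.01418+0.000j S between n3,n0
  I1: injects 0.00868 A into n3 (from n4)
  I2: injects 0.0251 A into n0 (from n1)
  Y(L1) = 0.000-0.07036j S between n4,n3
  V1: constraint V(n1)−V(n4) = 5.67
Assemble and solve the 5×5 MNA system:
  V(n1)=4.465-1.008j  V(n2)=-0.1162+0.000j  V(n3)=-1.109+0.000j  V(n4)=-1.205-1.008j
  i(V1)=-0.8153+0.006722j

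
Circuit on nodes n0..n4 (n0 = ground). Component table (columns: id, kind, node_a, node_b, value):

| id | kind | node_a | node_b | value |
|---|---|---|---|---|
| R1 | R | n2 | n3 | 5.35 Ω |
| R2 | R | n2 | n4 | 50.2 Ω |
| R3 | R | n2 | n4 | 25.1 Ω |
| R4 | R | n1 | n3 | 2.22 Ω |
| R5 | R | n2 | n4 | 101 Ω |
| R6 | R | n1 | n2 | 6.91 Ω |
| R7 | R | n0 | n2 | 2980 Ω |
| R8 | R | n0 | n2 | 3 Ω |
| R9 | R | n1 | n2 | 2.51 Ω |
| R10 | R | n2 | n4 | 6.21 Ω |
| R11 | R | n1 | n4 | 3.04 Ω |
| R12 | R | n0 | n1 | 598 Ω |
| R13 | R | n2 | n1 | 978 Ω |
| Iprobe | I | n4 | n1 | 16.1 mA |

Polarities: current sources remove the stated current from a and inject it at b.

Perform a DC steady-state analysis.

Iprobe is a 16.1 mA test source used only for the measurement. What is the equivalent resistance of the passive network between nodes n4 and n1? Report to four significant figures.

R_eq = 1.996 Ω

MNA unknowns: 4 node voltages V₁..V_4
R1: Y=0.1869 on G[2,3]
R2: Y=0.01992 on G[2,4]
R3: Y=0.03984 on G[2,4]
R4: Y=0.4505 on G[1,3]
R5: Y=0.009901 on G[2,4]
R6: Y=0.1447 on G[1,2]
R7: Y=0.0003356 on G[0,2]
R8: Y=0.3333 on G[0,2]
R9: Y=0.3984 on G[1,2]
R10: Y=0.1610 on G[2,4]
R11: Y=0.3289 on G[1,4]
R12: Y=0.001672 on G[0,1]
R13: Y=0.001022 on G[2,1]
Iprobe: z[4]−=0.0161, z[1]+=0.0161
solve → V1=0.008117, V2=-4.068e-05, V3=0.005725, V4=-0.02401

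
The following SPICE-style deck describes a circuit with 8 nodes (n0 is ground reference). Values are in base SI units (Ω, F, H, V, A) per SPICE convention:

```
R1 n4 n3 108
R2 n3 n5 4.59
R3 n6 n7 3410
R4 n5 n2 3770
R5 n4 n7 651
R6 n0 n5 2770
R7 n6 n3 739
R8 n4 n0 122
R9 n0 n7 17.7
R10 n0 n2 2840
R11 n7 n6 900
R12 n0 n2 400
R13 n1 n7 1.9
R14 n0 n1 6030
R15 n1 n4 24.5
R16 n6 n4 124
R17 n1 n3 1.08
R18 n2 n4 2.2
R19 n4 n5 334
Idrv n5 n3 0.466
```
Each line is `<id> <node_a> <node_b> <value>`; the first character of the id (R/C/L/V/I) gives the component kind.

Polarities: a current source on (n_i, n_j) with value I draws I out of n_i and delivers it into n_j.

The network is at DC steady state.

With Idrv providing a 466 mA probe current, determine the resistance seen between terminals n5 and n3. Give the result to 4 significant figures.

R_eq = 4.519 Ω

Apply KCL at each of the 7 non-ground nodes and solve the resulting linear system.
Node n1: branches {R13, R14, R15, R17} → V_1 = 0.03104
Node n2: branches {R4, R10, R12, R18} → V_2 = -0.07445
Node n3: branches {R1, R2, R7, R17, Idrv} → V_3 = 0.03763
Node n4: branches {R1, R5, R8, R15, R16, R18, R19} → V_4 = -0.07376
Node n5: branches {R2, R4, R6, R19, Idrv} → V_5 = -2.068
Node n6: branches {R3, R7, R11, R16} → V_6 = -0.04668
Node n7: branches {R3, R5, R9, R11, R13} → V_7 = 0.02758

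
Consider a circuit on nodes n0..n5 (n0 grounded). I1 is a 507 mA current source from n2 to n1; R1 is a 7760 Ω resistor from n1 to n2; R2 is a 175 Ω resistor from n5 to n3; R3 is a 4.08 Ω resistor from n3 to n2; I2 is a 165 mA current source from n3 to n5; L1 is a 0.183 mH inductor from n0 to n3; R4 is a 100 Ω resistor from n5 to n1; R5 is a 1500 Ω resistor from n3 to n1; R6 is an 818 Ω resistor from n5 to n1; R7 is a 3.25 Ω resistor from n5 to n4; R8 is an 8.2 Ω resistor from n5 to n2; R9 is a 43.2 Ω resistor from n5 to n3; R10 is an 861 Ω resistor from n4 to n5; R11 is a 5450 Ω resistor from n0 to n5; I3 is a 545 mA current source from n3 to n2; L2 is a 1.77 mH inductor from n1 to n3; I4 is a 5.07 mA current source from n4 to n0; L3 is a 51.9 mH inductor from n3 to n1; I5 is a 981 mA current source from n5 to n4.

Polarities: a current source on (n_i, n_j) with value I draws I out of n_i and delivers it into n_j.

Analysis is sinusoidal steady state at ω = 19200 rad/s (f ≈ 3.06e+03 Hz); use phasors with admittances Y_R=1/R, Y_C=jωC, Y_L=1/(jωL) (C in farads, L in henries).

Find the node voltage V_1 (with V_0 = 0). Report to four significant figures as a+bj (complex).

5.486+15.19j V

Element admittances at ω=19200 rad/s:
  I1: injects 0.507 A into n1 (from n2)
  Y(R1) = 0.0001289+0.000j S between n1,n2
  Y(R2) = 0.005714+0.000j S between n5,n3
  Y(R3) = 0.2451+0.000j S between n3,n2
  I2: injects 0.165 A into n5 (from n3)
  Y(L1) = 0.000-0.2846j S between n0,n3
  Y(R4) = 0.01000+0.000j S between n5,n1
  Y(R5) = 0.0006667+0.000j S between n3,n1
  Y(R6) = 0.001222+0.000j S between n5,n1
  Y(R7) = 0.3077+0.000j S between n5,n4
  Y(R8) = 0.1220+0.000j S between n5,n2
  Y(R9) = 0.02315+0.000j S between n5,n3
  Y(R10) = 0.001161+0.000j S between n4,n5
  Y(R11) = 0.0001835+0.000j S between n0,n5
  I3: injects 0.545 A into n2 (from n3)
  Y(L2) = 0.000-0.02943j S between n1,n3
  I4: injects 0.00507 A into n0 (from n4)
  Y(L3) = 0.000-0.001004j S between n3,n1
  I5: injects 0.981 A into n4 (from n5)
Assemble and solve the 5×5 MNA system:
  V(n1)=5.486+15.19j  V(n2)=0.7458+0.4538j  V(n3)=0.0008952-0.01906j  V(n4)=5.086+1.389j  V(n5)=1.926+1.389j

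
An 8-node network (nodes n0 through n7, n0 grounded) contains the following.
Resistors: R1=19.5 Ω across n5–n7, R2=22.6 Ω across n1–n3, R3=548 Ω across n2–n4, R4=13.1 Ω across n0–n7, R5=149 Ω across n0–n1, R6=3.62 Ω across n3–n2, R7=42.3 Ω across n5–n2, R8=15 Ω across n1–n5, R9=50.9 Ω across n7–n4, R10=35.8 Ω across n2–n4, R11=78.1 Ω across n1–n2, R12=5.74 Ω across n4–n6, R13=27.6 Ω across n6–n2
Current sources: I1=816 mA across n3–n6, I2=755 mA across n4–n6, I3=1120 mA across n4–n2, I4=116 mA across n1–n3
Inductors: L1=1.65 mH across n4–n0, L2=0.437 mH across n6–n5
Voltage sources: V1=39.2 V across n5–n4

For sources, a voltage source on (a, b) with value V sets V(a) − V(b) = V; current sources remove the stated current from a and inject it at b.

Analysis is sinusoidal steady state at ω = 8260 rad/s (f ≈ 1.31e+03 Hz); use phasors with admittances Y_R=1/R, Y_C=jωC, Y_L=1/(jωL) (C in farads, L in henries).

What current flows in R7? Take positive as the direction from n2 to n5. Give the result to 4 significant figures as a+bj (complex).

Apply KCL at each of the 7 non-ground nodes and solve the resulting linear system.
Node n1: branches {R2, I4, R5, R8, R11} → V_1 = 24.23-13.45j
Node n2: branches {I3, R3, R6, R7, R10, R11, R13} → V_2 = 21.90-16.30j
Node n3: branches {I1, R2, I4, R6} → V_3 = 20.03-15.90j
Node n4: branches {I2, I3, R3, L1, R9, R10, R12, V1} → V_4 = -7.559-12.63j
Node n5: branches {R1, R7, R8, L2, V1} → V_5 = 31.64-12.63j
Node n6: branches {I1, I2, R12, L2, R13} → V_6 = 22.19-25.70j
Node n7: branches {R1, R4, R9} → V_7 = 10.01-6.083j
Source currents: i(V1)=-5.456+2.813j

-0.2304-0.08670j A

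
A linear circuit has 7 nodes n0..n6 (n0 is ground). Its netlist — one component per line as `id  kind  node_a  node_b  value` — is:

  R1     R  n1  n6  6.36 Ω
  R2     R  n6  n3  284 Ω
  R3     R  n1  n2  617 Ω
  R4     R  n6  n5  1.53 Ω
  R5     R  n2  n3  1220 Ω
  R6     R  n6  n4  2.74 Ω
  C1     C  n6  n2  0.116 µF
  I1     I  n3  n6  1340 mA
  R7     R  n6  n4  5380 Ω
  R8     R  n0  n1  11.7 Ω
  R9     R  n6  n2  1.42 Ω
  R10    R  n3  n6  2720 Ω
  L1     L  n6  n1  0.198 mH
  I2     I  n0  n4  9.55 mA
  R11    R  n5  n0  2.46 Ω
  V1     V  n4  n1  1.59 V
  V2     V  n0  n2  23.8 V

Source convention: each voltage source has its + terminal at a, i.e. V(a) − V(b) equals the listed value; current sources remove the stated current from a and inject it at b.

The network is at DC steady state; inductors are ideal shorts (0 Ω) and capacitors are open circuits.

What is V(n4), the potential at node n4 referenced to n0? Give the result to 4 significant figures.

-14.30 V

Apply KCL at each of the 6 non-ground nodes and solve the resulting linear system.
Node n1: branches {R1, R3, R8, L1, V1} → V_1 = -15.89
Node n2: branches {R3, R5, C1, R9, V2} → V_2 = -23.80
Node n3: branches {R2, R5, I1, R10} → V_3 = -301.9
Node n4: branches {R6, R7, I2, V1} → V_4 = -14.30
Node n5: branches {R4, R11} → V_5 = -9.800
Node n6: branches {R1, R2, R4, R6, C1, I1, R7, R9, R10, L1} → V_6 = -15.89
Source currents: i(L1)=-0.7747, i(V1)=-0.5710, i(V2)=-5.352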